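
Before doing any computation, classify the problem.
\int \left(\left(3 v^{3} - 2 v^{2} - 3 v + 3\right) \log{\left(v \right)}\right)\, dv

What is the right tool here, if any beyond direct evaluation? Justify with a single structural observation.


Technique: integration by parts — \log{\left(v \right)} is the classic u in parts — its derivative is a plain reciprocal while 3 v^{3} - 2 v^{2} - 3 v + 3 absorbs the dv role.


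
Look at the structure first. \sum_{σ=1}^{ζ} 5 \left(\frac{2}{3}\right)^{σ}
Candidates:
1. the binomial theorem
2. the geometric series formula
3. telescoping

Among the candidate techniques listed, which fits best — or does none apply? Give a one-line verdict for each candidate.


Method: the geometric series formula — check a ratio of consecutive terms: it is \frac{2}{3}, independent of the index, so the geometric formula closes the sum.
- the binomial theorem — there is no sum-raised-to-a-power identity hiding in these terms.
- the geometric series formula — a fit — the right tool for this form.
- telescoping: the summand is not presented as a shifted difference — a telescoping rewrite may exist, but the displayed structure does not offer one.


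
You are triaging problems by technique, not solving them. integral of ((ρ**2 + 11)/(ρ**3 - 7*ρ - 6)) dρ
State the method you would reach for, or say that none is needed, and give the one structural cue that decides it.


Best approach: partial fractions — the integrand is a proper rational function and its denominator ρ**3 - 7*ρ - 6 factors into distinct pieces, so it splits into simple fractions.


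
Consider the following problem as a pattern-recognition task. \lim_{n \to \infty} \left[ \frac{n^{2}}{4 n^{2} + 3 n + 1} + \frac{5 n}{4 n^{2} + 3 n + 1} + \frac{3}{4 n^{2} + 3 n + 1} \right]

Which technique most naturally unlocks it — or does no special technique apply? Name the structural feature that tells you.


Verdict: dominant-term comparison — as n grows, only the highest-degree terms matter — compare leading terms and read the limit off. Viewed as a single quotient this is an ∞/∞ form — an at-infinity application of l'Hôpital's rule would also resolve it; comparing leading growth reads the answer without differentiating.


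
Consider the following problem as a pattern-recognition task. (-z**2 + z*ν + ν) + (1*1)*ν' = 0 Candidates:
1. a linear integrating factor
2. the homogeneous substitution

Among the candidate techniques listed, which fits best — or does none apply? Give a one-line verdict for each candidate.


Verdict: a linear integrating factor — the unknown enters only to the first power against a nonzero forcing term — the integrating-factor template applies directly.
- a linear integrating factor: yes — fits the structure here.
- the homogeneous substitution — rescaling both variables together changes the slope, so no ratio substitution collapses it.


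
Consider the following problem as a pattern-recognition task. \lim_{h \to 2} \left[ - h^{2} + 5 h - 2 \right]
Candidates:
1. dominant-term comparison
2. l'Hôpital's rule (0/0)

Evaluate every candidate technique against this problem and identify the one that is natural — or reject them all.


Verdict: no special technique — no vanishing denominator and no indeterminate clash at the point — evaluation is immediate.
- dominant-term comparison — no ranking of term growth rates resolves the limit here.
- l'Hôpital's rule (0/0) — substituting the point gives a finite value outright — there is no indeterminate clash to repair.


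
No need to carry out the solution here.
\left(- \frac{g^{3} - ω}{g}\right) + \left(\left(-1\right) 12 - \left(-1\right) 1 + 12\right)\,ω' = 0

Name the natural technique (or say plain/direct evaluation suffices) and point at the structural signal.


Method: a linear integrating factor — the unknown enters only to the first power against a nonzero forcing term — the integrating-factor template applies directly.


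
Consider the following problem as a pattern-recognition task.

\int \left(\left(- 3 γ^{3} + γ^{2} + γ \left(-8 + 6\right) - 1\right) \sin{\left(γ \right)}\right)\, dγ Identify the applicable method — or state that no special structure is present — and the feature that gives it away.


Technique: integration by parts — the integrand splits as (- 3 γ^{3} + γ^{2} + γ \left(-8 + 6\right) - 1) times \sin{\left(γ \right)} — repeatedly differentiating the polynomial part kills it, which is the parts ladder.


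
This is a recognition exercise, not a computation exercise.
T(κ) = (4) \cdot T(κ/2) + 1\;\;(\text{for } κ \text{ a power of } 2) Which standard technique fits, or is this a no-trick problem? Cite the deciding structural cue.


Best approach: the master substitution — the argument shrinks by the factor 2, so measure the index on a logarithmic scale and the recursion becomes a shift.


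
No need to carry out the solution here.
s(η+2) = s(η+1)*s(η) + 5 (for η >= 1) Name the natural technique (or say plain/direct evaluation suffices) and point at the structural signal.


Diagnosis: no special technique — the update rule curves (it is not linear in the unknown sequence), so no superposition-based closed form attaches — iterate or study it directly.


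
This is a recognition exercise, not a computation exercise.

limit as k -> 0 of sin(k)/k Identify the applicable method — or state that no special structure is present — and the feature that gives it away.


Technique: l'Hôpital's rule (0/0) — the 0/0 form at 0 is the signature situation for l'Hôpital's rule. Expanding numerator and denominator to first order gives the same value — the rule automates exactly that.


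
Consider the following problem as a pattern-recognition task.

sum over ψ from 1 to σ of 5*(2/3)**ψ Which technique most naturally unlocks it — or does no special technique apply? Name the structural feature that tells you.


Best approach: the geometric series formula — term-over-term division gives 2/3 every time — index-free ratio, geometric sum formula applies.


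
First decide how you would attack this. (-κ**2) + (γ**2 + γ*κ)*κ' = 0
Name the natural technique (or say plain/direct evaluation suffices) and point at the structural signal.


Best approach: the homogeneous substitution — scaling γ and κ together leaves the slope fixed — it depends only on κ/γ, so substitute the ratio. Rewriting — with the variables' roles exchanged where the shape demands it — would expose a Bernoulli structure too; the homogeneous substitution simply reads the degrees directly.


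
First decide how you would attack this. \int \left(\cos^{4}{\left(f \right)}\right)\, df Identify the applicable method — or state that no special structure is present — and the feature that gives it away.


Method: a trigonometric identity — \cos^{4}{\left(f \right)} is an even power — the power-reduction identity rewrites it into first-degree cosines.


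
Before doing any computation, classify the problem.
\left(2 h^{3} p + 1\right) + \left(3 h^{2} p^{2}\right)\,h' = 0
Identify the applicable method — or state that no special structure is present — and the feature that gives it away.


Verdict: the exact-equation method — the mixed-partials test passes for 2 h^{3} p + 1 and 3 h^{2} p^{2}, so a potential function exists as presented.


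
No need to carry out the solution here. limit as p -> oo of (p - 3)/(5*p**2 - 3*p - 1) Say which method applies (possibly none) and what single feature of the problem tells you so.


Diagnosis: dominant-term comparison — growth-rate triage: the leading powers of p decide the limit, everything else is noise. l'Hôpital's at-infinity variant applies to the expression viewed as a single quotient; the leading-term comparison is the direct route.


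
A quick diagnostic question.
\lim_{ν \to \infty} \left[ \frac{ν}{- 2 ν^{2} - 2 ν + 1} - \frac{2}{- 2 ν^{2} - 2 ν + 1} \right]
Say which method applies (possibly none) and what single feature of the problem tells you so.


Method: dominant-term comparison — divide through by the highest power of ν; every lower-order term dies and the dominant terms decide the limit. Viewed as a single quotient this is an ∞/∞ form — an at-infinity application of l'Hôpital's rule would also resolve it; comparing leading growth reads the answer without differentiating.


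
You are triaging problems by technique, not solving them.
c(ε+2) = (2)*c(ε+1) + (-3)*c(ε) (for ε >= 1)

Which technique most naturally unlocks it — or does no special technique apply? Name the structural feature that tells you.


Diagnosis: the characteristic-root method — the recurrence is linear and homogeneous with constant coefficients, so the ansatz r^ε turns it into a polynomial equation for r.


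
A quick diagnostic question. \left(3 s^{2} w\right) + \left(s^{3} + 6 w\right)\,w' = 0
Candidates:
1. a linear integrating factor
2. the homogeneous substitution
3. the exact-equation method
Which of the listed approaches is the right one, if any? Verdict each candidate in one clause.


Method: the exact-equation method — 3 s^{2} w and s^{3} + 6 w pass the exactness check on the nose, so no integrating factor in s or w is needed at all.
- a linear integrating factor — a nonlinear term in the unknown puts this outside the integrating-factor template.
- the homogeneous substitution: the slope does not depend on the ratio of the variables alone.
- the exact-equation method: a fit — the right tool for this form.


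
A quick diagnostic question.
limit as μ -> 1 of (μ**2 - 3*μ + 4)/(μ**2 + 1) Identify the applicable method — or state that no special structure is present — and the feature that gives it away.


Best approach: no special technique — nothing blocks direct substitution at 1: plug in and finish.


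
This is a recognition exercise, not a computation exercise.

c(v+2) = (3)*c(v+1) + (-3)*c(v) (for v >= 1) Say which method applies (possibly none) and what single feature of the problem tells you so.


Best approach: the characteristic-root method — fixed numeric weights on consecutive terms and no forcing term added: the root method in its home territory.


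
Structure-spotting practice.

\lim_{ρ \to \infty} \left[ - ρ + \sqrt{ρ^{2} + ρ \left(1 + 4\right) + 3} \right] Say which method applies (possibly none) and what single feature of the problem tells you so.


Method: conjugate multiplication — an infinity-minus-infinity difference with a surviving radical — multiply by the conjugate to cancel the divergence.


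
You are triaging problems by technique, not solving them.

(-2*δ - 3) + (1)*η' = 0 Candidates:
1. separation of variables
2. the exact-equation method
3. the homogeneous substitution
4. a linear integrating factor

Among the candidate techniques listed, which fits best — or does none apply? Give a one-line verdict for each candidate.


Diagnosis: no special technique — the slope is a function of δ alone, so integrate both sides directly.
- separation of variables — any separation here is vacuous (nothing depends on the unknown); direct integration is the honest label.
- the exact-equation method: no dependence on the unknown anywhere: exactness is a label without content here.
- the homogeneous substitution — rescaling both variables together changes the slope, so no ratio substitution collapses it.
- a linear integrating factor — with the unknown absent the integrating factor is a formality; direct integration is the working structure.


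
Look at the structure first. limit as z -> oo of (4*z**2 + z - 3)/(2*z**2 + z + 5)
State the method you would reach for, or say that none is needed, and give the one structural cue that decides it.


Diagnosis: dominant-term comparison — growth-rate triage: the leading powers of z decide the limit, everything else is noise. Differentiating the expression as a single quotient would eventually settle it as well; matching dominant growth settles it immediately.


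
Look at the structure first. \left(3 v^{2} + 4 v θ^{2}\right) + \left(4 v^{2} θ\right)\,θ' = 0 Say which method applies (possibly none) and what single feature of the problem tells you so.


Verdict: the exact-equation method — the compatibility test passes: the θ-derivative of 3 v^{2} + 4 v θ^{2} matches the v-derivative of 4 v^{2} θ, so integrate a potential.


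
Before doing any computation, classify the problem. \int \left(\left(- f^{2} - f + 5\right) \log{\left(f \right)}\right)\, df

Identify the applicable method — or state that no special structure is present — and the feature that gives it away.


Method: integration by parts — with u = \log{\left(f \right)} the logarithm disappears after one differentiation, leaving a power-rule integral.


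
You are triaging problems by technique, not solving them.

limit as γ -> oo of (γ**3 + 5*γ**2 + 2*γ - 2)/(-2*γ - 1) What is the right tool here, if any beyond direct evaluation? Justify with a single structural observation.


Best approach: dominant-term comparison — as γ grows, only the highest-degree terms matter — compare leading terms and read the limit off. Viewed as a single quotient this is an ∞/∞ form — an at-infinity application of l'Hôpital's rule would also resolve it; comparing leading growth reads the answer without differentiating.


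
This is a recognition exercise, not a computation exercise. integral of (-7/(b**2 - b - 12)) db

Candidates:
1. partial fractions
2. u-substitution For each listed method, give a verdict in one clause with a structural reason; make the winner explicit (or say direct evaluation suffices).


Diagnosis: partial fractions — the integrand is a proper rational function and its denominator b**2 - b - 12 factors into distinct pieces, so it splits into simple fractions.
- partial fractions: a fit — the right tool for this form.
- u-substitution: no subexpression of the integrand pairs with its own derivative as a factor — individual terms may offer their own substitutions, but any change of variable covering the whole integral would have to be constructed from outside the expression.


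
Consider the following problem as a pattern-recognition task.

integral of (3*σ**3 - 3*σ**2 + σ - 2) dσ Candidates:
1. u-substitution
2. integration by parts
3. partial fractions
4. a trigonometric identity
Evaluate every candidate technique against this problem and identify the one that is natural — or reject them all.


Best approach: no special technique — every term is a constant multiple of a power of σ; term-wise power-rule integration needs no preliminary transformation.
- u-substitution: no substitution does more than relabel what direct integration already handles.
- integration by parts: parts would only shuffle a directly integrable integrand.
- partial fractions: the expression is not a ratio of polynomials that decomposes further.
- a trigonometric identity — there is no trigonometric structure at all — the integrand carries no sine or cosine to rewrite.


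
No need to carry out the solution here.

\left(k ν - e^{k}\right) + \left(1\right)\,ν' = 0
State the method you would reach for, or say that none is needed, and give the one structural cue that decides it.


Technique: a linear integrating factor — the unknown enters only to the first power against a nonzero forcing term — the integrating-factor template applies directly.


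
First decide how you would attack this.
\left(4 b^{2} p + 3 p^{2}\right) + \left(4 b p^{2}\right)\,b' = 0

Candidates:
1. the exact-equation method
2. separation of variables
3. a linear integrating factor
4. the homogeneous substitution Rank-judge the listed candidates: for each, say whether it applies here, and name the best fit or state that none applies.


Verdict: the exact-equation method — equality of cross partials is the green light — assemble the potential function term by term.
- the exact-equation method: a fit — the right tool for this form.
- separation of variables — the two dependences are entangled, not a clean product of one-variable pieces.
- a linear integrating factor — a nonlinear term in the unknown puts this outside the integrating-factor template.
- the homogeneous substitution — the ratio of the variables does not determine the slope.


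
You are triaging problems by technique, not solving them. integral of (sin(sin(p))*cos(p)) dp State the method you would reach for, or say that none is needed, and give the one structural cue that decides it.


Best approach: u-substitution — set u = sin(p): a constant multiple of its derivative, namely cos(p), is present as a factor once the integrand is collected, so the du is sitting there waiting.


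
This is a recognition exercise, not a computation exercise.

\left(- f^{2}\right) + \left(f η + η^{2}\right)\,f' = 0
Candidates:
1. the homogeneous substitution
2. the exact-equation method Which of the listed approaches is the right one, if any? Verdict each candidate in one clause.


Method: the homogeneous substitution — the slope is degree-zero homogeneous: the ratio substitution v = f/η collapses it. With the right rearrangement (exchanging the roles of the variables where needed), this also fits a Bernoulli template; the homogeneous substitution reads the structure directly.
- the homogeneous substitution: yes — fits the structure here.
- the exact-equation method — no potential function has this form as its differential, as written.


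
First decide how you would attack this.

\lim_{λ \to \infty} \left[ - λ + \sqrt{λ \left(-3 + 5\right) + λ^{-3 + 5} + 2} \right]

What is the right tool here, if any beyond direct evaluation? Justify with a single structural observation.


Best approach: conjugate multiplication — this difference gives up after one conjugate multiplication — the radical structure cancels against its conjugate.


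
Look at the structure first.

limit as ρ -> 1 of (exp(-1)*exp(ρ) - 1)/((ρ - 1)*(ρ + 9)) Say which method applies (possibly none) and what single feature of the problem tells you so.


Method: l'Hôpital's rule (0/0) — plug in 1: top and bottom both hit zero, so differentiate each and retry. Expanding numerator and denominator to first order gives the same value — the rule automates exactly that.


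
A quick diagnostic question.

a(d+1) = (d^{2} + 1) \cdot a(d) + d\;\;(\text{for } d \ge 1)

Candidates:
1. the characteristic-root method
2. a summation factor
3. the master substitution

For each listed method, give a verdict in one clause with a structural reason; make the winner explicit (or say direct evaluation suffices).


Technique: a summation factor — the coefficient d^{2} + 1 drifts with the index, so no fixed root exists; normalizing by the cumulative product telescopes it.
- the characteristic-root method: the coefficients vary with the index, breaking the constant-coefficient structure the method needs.
- a summation factor: applies; the problem has the shape this method handles.
- the master substitution: this is shift-type recursion, outside the divide-and-conquer template.


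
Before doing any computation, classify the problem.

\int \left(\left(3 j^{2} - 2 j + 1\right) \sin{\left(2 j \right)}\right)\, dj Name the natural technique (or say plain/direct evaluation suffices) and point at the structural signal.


Technique: integration by parts — a polynomial 3 j^{2} - 2 j + 1 against the kernel \sin{\left(2 j \right)} is the signature bounded-ladder case for integration by parts.


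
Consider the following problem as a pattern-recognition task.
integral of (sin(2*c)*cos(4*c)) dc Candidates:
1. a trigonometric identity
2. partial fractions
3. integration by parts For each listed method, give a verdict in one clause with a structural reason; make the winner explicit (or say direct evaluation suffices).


Method: a trigonometric identity — sin(2*c)*cos(4*c) mixes two frequencies; the product-to-sum identity splits it into single-frequency sinusoids.
- a trigonometric identity — yes — fits the structure here.
- partial fractions: the expression is not a ratio of polynomials that decomposes further.
- integration by parts: not the fit here: there is no polynomial factor to ladder down — parts can still close the trigonometric product by recursion, though the identity rewrite is the direct route.


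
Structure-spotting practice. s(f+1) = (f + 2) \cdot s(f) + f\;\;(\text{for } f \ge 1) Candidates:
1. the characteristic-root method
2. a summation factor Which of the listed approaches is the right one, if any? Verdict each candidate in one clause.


Diagnosis: a summation factor — first-order, linear, moving coefficient f + 2: the discrete analogue of an integrating factor handles it.
- the characteristic-root method: the coefficients change with the index, which the root method cannot absorb.
- a summation factor — applicable, and directly so.


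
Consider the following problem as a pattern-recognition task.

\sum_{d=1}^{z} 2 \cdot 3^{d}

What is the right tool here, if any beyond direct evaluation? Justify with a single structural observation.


Method: the geometric series formula — term-over-term division gives 3 every time — index-free ratio, geometric sum formula applies.


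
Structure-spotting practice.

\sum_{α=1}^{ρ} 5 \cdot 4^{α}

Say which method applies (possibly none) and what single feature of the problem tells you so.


Diagnosis: the geometric series formula — term-over-term division gives 4 every time — index-free ratio, geometric sum formula applies.


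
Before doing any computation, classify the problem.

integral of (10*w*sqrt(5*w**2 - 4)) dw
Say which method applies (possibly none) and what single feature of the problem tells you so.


Diagnosis: u-substitution — the only nontrivial dependence routes through 5*w**2 - 4, whose derivative supplies the leftover factor up to a constant multiple — u = 5*w**2 - 4 flattens it.


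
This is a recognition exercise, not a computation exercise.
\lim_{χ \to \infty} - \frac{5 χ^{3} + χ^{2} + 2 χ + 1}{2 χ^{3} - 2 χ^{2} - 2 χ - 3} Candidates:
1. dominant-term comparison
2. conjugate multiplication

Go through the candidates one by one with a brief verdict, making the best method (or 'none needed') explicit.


Technique: dominant-term comparison — divide by the highest power of χ present: lower-order terms vanish and the dominant ratio remains.
- dominant-term comparison: applicable, and directly so.
- conjugate multiplication — the conjugate move applies to radical differences, which this is not.


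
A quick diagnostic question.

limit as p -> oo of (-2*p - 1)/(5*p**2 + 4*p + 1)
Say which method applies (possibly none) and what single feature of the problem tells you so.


Diagnosis: dominant-term comparison — divide through by the highest power of p; every lower-order term dies and the dominant terms decide the limit. l'Hôpital's at-infinity variant applies to the expression viewed as a single quotient; the leading-term comparison is the direct route.


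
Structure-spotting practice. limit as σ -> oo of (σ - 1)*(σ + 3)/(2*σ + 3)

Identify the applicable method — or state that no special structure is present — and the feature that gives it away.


Method: dominant-term comparison — divide through by the highest power of σ; every lower-order term dies and the dominant terms decide the limit. Differentiating the expression as a single quotient would eventually settle it as well; matching dominant growth settles it immediately.


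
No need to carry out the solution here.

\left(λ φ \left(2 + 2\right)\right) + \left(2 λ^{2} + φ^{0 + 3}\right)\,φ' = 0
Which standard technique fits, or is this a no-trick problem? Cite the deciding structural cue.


Technique: the exact-equation method — equality of cross partials is the green light — assemble the potential function term by term.


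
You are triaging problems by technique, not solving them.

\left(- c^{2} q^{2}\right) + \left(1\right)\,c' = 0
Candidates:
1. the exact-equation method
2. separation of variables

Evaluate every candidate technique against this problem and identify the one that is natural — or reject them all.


Method: separation of variables — separating collects all c-dependence with the derivative and leaves all q-dependence opposite: variables separate.
- the exact-equation method — the cross partial derivatives disagree, so no single potential exists.
- separation of variables: yes — fits the structure here.


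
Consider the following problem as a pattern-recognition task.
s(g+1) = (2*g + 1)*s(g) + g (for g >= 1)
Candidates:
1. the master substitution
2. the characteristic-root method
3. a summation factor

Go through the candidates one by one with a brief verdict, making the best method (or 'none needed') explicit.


Diagnosis: a summation factor — it is first-order linear but the coefficient 2*g + 1 depends on the index, so multiply through by a summation factor to telescope it.
- the master substitution — there is no divide-the-index recursive argument.
- the characteristic-root method: the coefficients change with the index, which the root method cannot absorb.
- a summation factor: yes — fits the structure here.


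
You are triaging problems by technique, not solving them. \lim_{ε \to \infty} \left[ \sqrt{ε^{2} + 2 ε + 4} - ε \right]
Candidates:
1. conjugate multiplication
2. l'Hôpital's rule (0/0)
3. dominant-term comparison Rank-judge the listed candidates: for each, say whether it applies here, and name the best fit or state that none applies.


Diagnosis: conjugate multiplication — neither \sqrt{ε^{2} + 2 ε + 4} nor ε converges alone, so rewrite their difference as a conjugate-rationalized quotient first.
- conjugate multiplication: a fit — the right tool for this form.
- l'Hôpital's rule (0/0): the expression is a difference driving to ∞ − ∞, not a 0/0 quotient — there is no ratio for the rule to differentiate.
- dominant-term comparison — leading-power comparison does not apply to this form.


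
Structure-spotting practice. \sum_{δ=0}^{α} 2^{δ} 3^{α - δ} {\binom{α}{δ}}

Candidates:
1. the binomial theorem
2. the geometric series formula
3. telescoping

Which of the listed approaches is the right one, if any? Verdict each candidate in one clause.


Verdict: the binomial theorem — terms weighting {\binom{α}{δ}} against matched powers of 2 and 3 reassemble into (2 + 3)^α by the binomial theorem.
- the binomial theorem: yes — fits the structure here.
- the geometric series formula — the ratio of consecutive terms depends on the index.
- telescoping — the terms as presented offer no neighboring cancellation — a telescoping rewrite may exist, but the displayed structure does not hand one over.


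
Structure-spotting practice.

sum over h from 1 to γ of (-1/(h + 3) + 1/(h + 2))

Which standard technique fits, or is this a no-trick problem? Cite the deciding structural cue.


Technique: telescoping — each term adds 1/(h + 2) and subtracts the same expression advanced one index; that subtracted piece cancels against the next term's added copy — only the boundary terms survive.


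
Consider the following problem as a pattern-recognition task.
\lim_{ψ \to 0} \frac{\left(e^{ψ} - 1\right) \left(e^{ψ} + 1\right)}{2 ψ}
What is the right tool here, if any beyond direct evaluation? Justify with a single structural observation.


Best approach: l'Hôpital's rule (0/0) — the 0/0 form at 0 is the signature situation for l'Hôpital's rule. Known elementary limits would finish this too — the rule just bypasses the case analysis.


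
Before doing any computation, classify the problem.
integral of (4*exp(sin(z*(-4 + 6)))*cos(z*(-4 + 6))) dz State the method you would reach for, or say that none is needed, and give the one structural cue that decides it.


Method: u-substitution — viewed as a product, the integrand is a composition evaluated at sin(z*(-4 + 6)) times (a constant multiple of) that inner expression's derivative, so u = sin(z*(-4 + 6)) makes it elementary.


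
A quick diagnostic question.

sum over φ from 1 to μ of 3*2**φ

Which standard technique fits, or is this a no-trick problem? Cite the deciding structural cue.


Technique: the geometric series formula — each term is 2 times the previous one, so the geometric-series formula applies directly.


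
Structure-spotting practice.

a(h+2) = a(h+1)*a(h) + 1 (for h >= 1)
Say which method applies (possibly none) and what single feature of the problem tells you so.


Technique: no special technique — the map from one term to the next is curved, not linear, so linear closed-form machinery does not attach.


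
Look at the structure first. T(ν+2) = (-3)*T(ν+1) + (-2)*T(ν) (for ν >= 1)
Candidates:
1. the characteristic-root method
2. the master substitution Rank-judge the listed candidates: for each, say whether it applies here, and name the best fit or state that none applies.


Verdict: the characteristic-root method — shift-invariance with fixed coefficients calls for exponential trials; the characteristic polynomial finds every r^ν.
- the characteristic-root method: yes — fits the structure here.
- the master substitution: with no divided-index recursive call, reindexing by powers of a base buys nothing.


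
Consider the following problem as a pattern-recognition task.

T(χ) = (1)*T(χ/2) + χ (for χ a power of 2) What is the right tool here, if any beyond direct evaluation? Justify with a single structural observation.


Best approach: the master substitution — the index is divided (χ/2), not shifted — substitute χ = 2^m to straighten it into a shift recurrence.


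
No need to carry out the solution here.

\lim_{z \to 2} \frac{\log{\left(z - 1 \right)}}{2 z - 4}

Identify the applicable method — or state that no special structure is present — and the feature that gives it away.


Diagnosis: l'Hôpital's rule (0/0) — substituting 2 gives 0 over 0; differentiate top and bottom once and re-evaluate. A local series expansion at the point resolves it as well; the rule is the packaged version of that step.


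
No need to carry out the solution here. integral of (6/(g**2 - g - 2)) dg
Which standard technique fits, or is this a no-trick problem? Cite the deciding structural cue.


Technique: partial fractions — once g**2 - g - 2 is factored, each root contributes a simple-fraction term; integrate them one at a time.


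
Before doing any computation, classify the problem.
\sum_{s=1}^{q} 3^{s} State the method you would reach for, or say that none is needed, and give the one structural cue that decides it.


Technique: the geometric series formula — each term is 3 times the previous one, so the geometric-series formula applies directly.


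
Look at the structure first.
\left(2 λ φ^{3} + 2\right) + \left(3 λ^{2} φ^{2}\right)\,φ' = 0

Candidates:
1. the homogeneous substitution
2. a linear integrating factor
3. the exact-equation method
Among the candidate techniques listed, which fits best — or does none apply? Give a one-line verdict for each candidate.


Diagnosis: the exact-equation method — this form is already the differential of something: the matching mixed partials of 2 λ φ^{3} + 2 and 3 λ^{2} φ^{2} prove it.
- the homogeneous substitution — rescaling both variables together changes the slope, so no ratio substitution collapses it.
- a linear integrating factor: a nonlinear term in the unknown puts this outside the integrating-factor template.
- the exact-equation method — yes — fits the structure here.


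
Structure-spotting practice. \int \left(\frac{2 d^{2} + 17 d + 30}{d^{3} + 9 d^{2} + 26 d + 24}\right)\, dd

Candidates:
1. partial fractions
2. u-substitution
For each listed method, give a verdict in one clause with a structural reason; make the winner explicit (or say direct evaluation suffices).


Verdict: partial fractions — the bottom factors while the top stays lower-degree — split into simple fractions and integrate piece by piece.
- partial fractions: applies; the problem has the shape this method handles.
- u-substitution — no subexpression of the integrand pairs with its own derivative as a factor — individual terms may offer their own substitutions, but any change of variable covering the whole integral would have to be constructed from outside the expression.


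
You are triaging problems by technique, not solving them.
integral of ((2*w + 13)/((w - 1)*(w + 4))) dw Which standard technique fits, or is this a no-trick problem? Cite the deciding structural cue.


Technique: partial fractions — a proper rational integrand whose denominator splits into simpler factors — decompose into partial fractions first.


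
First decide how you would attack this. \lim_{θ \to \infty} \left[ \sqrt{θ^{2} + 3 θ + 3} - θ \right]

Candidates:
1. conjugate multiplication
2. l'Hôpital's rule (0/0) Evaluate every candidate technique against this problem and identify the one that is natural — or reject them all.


Diagnosis: conjugate multiplication — this difference gives up after one conjugate multiplication — the radical structure cancels against its conjugate.
- conjugate multiplication — yes, a natural case for it.
- l'Hôpital's rule (0/0): the expression is a difference driving to ∞ − ∞, not a 0/0 quotient — there is no ratio for the rule to differentiate.


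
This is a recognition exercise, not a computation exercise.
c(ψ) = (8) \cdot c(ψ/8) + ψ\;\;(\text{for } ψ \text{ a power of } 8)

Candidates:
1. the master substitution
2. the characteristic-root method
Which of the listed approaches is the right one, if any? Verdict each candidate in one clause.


Diagnosis: the master substitution — the argument contracts 8-fold per step: reindex ψ exponentially and solve the linear recurrence in the new index.
- the master substitution: a fit — the right tool for this form.
- the characteristic-root method: the recursion divides its index rather than shifting it — outside the constant-shift family the root method covers.


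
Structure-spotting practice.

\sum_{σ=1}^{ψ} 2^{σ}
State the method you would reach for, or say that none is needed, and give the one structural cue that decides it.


Verdict: the geometric series formula — the ratio of consecutive terms is the constant 2, independent of the index — a geometric sum.


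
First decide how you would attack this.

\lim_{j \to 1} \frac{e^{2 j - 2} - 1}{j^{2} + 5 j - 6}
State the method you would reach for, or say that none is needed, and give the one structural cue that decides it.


Verdict: l'Hôpital's rule (0/0) — the 0/0 form at 1 is the signature situation for l'Hôpital's rule. One could equally expand both pieces locally and compare leading terms; the rule does that in one stroke.


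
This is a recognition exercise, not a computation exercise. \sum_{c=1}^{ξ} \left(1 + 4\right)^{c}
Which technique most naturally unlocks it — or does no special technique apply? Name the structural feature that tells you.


Technique: the geometric series formula — consecutive terms stand in a fixed index-free ratio — the geometric sum formula closes it.


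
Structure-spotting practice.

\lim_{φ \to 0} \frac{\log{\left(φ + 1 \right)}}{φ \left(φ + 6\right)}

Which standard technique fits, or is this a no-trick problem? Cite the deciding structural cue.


Technique: l'Hôpital's rule (0/0) — both numerator and denominator vanish at 0: the genuine 0/0 indeterminate that l'Hôpital exists for. A first-order expansion at the point is an equally standard path; the rule packages it.


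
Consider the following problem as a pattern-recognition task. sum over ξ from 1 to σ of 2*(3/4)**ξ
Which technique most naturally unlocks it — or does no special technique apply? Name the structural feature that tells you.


Technique: the geometric series formula — check a ratio of consecutive terms: it is 3/4, independent of the index, so the geometric formula closes the sum.


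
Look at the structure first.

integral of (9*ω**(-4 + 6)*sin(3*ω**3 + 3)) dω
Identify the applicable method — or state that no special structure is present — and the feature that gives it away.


Verdict: u-substitution — everything non-trivial happens through the inner expression 3*ω**3 + 3, and its derivative accounts for the remaining factor up to a constant, so set u = 3*ω**3 + 3.


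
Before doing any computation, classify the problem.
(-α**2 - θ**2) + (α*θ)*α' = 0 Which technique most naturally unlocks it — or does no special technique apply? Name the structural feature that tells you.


Technique: the homogeneous substitution — solved for the derivative, the right side is unchanged under scaling θ and α together — it depends only on the ratio α/θ, so substitute a single ratio variable. A Bernoulli rewrite works here as the equation stands — the homogeneous substitution is the more immediate reading.


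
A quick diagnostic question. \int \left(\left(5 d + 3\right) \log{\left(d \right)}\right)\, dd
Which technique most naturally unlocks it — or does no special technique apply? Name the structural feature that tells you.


Diagnosis: integration by parts — with u = \log{\left(d \right)} the logarithm disappears after one differentiation, leaving a power-rule integral.


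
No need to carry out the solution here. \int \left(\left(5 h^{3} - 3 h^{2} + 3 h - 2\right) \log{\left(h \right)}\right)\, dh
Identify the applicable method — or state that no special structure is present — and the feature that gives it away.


Diagnosis: integration by parts — a polynomial next to \log{\left(h \right)}: integrate the polynomial, differentiate the log, and the integral simplifies in one pass.


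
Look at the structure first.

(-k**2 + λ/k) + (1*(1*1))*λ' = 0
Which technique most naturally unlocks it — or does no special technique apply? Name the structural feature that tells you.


Diagnosis: a linear integrating factor — the unknown enters only to the first power against a nonzero forcing term — the integrating-factor template applies directly.


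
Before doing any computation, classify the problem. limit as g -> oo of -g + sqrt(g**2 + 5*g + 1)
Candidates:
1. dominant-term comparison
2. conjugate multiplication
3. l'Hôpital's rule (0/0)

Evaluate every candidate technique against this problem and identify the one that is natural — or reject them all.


Technique: conjugate multiplication — this difference gives up after one conjugate multiplication — the radical structure cancels against its conjugate.
- dominant-term comparison — no ranking of term growth rates resolves the limit here.
- conjugate multiplication — yes, a natural case for it.
- l'Hôpital's rule (0/0): no quotient structure at all: the clash is ∞ minus ∞, which rationalizing converts into a tractable ratio.


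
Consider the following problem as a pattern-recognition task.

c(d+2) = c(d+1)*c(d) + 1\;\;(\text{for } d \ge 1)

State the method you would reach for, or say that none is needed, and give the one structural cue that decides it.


Verdict: no special technique — nonlinear feedback in the recursion rules out every root- or factor-based technique.


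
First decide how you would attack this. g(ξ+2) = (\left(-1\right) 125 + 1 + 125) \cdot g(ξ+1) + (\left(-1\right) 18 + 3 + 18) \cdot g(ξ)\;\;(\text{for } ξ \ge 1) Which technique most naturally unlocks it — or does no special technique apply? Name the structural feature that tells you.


Technique: the characteristic-root method — try a geometric ansatz r^ξ: constant coefficients turn the recurrence into one polynomial equation in r.


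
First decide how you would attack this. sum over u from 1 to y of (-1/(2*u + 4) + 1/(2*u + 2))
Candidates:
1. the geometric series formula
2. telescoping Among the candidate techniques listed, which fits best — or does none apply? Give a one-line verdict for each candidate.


Technique: telescoping — this sum is a zipper: each term contributes 1/(2*u + 2) and removes the next index's value, which the following term puts back, closing term by term.
- the geometric series formula — the ratio of consecutive terms depends on the index.
- telescoping: yes, a natural case for it.
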